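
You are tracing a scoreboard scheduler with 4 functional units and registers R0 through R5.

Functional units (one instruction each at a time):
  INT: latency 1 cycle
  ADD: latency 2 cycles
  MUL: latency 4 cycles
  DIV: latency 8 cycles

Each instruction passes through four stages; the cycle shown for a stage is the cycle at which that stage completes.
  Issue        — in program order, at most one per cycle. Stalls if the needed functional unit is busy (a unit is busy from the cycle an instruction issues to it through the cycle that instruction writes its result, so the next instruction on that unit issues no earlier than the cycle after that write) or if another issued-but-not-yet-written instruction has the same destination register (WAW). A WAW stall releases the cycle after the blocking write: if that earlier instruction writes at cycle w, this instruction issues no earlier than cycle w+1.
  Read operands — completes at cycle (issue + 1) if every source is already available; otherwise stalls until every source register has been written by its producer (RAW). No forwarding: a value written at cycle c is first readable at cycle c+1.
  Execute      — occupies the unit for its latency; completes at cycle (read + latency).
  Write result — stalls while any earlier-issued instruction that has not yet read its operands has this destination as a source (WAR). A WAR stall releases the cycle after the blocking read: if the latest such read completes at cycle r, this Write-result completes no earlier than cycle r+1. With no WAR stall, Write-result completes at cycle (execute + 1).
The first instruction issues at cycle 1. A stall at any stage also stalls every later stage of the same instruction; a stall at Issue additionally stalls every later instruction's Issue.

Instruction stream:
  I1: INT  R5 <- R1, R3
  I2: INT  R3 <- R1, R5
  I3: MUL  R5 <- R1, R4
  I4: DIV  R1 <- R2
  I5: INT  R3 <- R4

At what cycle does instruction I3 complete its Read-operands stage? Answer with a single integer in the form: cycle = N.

cycle = 7

1) issue 1, read 2, done 3, write 4
2) issue 5, read 6, done 7, write 8  <struct: INT busy until I1 writes@4>
3) issue 6, read 7, done 11, write 12
4) issue 7, read 8, done 16, write 17
5) issue 9, read 10, done 11, write 12  <struct: INT busy until I2 writes@8>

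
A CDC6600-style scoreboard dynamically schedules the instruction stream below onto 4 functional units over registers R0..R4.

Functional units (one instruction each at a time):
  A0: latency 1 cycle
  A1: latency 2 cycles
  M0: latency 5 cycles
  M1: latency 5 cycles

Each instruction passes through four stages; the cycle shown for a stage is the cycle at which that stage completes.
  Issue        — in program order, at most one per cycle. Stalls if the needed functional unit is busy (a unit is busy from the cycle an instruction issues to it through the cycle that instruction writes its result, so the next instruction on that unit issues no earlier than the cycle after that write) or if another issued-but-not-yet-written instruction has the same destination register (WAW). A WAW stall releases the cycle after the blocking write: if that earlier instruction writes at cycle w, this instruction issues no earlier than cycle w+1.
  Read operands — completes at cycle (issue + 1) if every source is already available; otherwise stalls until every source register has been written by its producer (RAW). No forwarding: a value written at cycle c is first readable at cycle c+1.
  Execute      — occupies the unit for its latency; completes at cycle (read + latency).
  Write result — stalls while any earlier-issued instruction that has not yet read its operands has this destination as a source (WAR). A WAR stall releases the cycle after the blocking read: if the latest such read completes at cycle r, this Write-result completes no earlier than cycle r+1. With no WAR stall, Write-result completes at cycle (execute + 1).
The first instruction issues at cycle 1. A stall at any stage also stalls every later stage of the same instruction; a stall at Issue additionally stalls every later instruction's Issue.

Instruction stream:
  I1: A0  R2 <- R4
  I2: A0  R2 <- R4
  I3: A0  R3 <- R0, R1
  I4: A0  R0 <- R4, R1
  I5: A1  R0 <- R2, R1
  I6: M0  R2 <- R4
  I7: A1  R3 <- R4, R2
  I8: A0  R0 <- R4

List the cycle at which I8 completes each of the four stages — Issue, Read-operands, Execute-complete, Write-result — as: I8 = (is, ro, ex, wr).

I1: IS=1 RO=2 EX=3 WR=4
I2: IS=5 RO=6 EX=7 WR=8  [struct: A0 busy until I1 writes@4]
I3: IS=9 RO=10 EX=11 WR=12  [struct: A0 busy until I2 writes@8]
I4: IS=13 RO=14 EX=15 WR=16  [struct: A0 busy until I3 writes@12]
I5: IS=17 RO=18 EX=20 WR=21  [WAW R0: wait I4 write@16]
I6: IS=18 RO=19 EX=24 WR=25
I7: IS=22 RO=26 EX=28 WR=29  [struct: A1 busy until I5 writes@21; RAW R2: wait I6 write@25]
I8: IS=23 RO=24 EX=25 WR=26

I8 = (23, 24, 25, 26)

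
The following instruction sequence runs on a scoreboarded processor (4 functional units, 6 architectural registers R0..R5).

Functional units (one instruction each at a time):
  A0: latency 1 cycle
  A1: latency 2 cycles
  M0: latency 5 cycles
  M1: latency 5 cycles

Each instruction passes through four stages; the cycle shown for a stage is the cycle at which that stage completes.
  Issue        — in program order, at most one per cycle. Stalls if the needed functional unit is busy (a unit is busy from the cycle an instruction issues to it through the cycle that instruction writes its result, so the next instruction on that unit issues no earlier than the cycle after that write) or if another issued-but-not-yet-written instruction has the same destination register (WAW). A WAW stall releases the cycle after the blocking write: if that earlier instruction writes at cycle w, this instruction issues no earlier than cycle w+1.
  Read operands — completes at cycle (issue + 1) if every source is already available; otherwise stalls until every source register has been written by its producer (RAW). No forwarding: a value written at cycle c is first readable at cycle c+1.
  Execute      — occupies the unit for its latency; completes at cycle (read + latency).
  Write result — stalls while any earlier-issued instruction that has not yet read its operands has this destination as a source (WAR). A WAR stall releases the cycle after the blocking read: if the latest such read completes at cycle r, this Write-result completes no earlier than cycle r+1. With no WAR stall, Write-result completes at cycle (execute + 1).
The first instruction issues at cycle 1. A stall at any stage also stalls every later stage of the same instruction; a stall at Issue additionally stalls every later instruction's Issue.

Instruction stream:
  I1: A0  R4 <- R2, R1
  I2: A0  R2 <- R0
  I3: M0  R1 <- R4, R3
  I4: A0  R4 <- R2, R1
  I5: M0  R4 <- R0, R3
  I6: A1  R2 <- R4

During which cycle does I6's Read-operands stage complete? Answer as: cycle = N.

cycle = 25

I1  is:1  ro:2  ex:3  wr:4
I2  is:5  ro:6  ex:7  wr:8  — struct: A0 busy until I1 writes@4
I3  is:6  ro:7  ex:12  wr:13
I4  is:9  ro:14  ex:15  wr:16  — struct: A0 busy until I2 writes@8, RAW R1: wait I3 write@13
I5  is:17  ro:18  ex:23  wr:24  — WAW R4: wait I4 write@16
I6  is:18  ro:25  ex:27  wr:28  — RAW R4: wait I5 write@24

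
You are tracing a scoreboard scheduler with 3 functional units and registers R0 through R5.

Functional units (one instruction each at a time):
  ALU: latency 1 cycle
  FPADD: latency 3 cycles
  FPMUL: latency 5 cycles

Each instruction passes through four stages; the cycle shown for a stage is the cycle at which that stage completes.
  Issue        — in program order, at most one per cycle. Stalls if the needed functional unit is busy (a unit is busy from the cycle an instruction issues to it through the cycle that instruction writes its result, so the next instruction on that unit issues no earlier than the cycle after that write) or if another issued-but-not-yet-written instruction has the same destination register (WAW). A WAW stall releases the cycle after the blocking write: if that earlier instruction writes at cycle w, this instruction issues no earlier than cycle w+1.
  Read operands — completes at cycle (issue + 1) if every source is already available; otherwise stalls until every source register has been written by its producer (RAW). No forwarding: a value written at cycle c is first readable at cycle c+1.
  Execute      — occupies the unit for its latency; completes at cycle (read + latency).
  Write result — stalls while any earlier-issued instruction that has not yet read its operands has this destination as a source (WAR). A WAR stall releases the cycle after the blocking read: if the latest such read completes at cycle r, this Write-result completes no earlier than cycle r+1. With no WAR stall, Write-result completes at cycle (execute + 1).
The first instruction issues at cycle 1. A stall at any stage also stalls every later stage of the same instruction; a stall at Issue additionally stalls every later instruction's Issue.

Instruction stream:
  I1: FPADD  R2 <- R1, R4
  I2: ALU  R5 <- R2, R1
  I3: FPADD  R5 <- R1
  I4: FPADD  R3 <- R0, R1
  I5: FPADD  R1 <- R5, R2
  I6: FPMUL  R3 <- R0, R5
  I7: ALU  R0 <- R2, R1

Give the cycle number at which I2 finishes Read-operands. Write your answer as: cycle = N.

I1: IS=1 RO=2 EX=5 WR=6
I2: IS=2 RO=7 EX=8 WR=9  [RAW R2: wait I1 write@6]
I3: IS=10 RO=11 EX=14 WR=15  [WAW R5: wait I2 write@9]
I4: IS=16 RO=17 EX=20 WR=21  [struct: FPADD busy until I3 writes@15]
I5: IS=22 RO=23 EX=26 WR=27  [struct: FPADD busy until I4 writes@21]
I6: IS=23 RO=24 EX=29 WR=30
I7: IS=24 RO=28 EX=29 WR=30  [RAW R1: wait I5 write@27]

cycle = 7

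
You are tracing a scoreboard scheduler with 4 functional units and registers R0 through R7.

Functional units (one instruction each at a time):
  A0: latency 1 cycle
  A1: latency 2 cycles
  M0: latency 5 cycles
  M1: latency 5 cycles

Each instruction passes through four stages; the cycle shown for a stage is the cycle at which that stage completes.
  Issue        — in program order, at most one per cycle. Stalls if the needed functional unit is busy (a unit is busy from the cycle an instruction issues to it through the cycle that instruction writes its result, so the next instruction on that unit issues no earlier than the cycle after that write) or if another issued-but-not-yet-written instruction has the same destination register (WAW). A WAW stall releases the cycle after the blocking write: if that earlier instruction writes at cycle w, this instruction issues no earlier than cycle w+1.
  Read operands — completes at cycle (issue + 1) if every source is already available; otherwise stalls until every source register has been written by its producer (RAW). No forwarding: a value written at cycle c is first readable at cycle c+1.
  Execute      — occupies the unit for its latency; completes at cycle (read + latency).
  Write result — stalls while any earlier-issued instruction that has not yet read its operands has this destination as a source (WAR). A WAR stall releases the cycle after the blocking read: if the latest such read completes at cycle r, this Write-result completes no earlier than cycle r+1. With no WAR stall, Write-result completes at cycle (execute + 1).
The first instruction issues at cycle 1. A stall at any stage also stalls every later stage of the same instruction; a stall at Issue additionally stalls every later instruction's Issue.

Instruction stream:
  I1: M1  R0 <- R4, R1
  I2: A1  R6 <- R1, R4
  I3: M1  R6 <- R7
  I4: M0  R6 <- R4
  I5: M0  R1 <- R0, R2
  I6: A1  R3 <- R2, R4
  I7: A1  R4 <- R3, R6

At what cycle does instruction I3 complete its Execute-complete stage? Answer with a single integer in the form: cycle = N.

t=1  I1 dispatched to M1
t=2  I1 operands ready | I2 dispatched to A1
t=3  I2 operands ready
t=5  I2 complete
t=6  R6←I2
t=7  I1 complete
t=8  R0←I1
t=9  I3 dispatched to M1
t=10  I3 operands ready
t=15  I3 complete
t=16  R6←I3
t=17  I4 dispatched to M0
t=18  I4 operands ready
t=23  I4 complete
t=24  R6←I4
t=25  I5 dispatched to M0
t=26  I5 operands ready | I6 dispatched to A1
t=27  I6 operands ready
t=29  I6 complete
t=30  R3←I6
t=31  I5 complete | I7 dispatched to A1
t=32  R1←I5 | I7 operands ready
t=34  I7 complete
t=35  R4←I7

cycle = 15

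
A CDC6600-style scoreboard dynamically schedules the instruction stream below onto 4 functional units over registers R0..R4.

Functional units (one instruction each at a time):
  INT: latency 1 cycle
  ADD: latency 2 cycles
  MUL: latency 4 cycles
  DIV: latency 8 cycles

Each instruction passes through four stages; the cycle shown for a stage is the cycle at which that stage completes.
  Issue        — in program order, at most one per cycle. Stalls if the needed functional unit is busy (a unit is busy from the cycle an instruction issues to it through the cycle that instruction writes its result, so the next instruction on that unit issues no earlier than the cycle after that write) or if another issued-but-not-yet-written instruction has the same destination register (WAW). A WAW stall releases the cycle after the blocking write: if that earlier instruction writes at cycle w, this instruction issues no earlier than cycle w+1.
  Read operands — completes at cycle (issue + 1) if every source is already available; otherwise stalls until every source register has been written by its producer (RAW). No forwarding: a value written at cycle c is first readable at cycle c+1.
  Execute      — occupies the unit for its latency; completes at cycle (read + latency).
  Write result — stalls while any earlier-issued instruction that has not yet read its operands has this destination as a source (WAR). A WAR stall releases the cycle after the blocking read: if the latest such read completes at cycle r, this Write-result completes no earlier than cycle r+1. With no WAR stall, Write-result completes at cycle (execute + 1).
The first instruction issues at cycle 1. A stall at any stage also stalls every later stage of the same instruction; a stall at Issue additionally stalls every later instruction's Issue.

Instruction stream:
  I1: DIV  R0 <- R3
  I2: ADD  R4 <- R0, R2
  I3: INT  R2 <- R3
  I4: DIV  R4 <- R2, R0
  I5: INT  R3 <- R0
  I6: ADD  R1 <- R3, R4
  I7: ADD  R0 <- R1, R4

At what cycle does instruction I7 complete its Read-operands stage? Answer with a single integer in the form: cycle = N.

cycle = 32

  I1 | 1 | 2 | 10 | 11
  I2 | 2 | 12 | 14 | 15   RAW R0: wait I1 write@11
  I3 | 3 | 4 | 5 | 13   WAR R2: wait I2 read@12
  I4 | 16 | 17 | 25 | 26   WAW R4: wait I2 write@15
  I5 | 17 | 18 | 19 | 20
  I6 | 18 | 27 | 29 | 30   RAW R4: wait I4 write@26
  I7 | 31 | 32 | 34 | 35   struct: ADD busy until I6 writes@30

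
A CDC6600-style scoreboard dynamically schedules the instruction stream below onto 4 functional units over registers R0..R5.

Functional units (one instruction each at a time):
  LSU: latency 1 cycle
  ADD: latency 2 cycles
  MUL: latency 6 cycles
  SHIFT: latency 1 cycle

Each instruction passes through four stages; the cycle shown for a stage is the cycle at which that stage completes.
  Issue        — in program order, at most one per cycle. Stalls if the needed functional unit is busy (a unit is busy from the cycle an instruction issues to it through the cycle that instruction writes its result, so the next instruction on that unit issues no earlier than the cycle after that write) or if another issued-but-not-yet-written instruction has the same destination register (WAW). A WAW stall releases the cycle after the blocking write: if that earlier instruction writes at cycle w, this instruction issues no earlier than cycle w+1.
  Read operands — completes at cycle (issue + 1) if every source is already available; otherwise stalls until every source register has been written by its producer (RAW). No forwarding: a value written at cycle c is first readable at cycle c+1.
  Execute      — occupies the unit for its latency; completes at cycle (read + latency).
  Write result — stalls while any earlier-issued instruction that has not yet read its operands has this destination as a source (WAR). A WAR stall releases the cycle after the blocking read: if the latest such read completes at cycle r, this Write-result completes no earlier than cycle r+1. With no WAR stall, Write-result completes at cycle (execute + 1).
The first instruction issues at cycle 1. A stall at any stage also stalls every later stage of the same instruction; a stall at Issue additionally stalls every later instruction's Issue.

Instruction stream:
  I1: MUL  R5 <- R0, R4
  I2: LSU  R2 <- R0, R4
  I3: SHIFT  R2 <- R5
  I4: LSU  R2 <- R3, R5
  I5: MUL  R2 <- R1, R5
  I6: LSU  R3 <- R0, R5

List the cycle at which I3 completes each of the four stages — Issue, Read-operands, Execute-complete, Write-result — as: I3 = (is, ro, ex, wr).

I3 = (6, 10, 11, 12)

I1: IS=1 RO=2 EX=8 WR=9
I2: IS=2 RO=3 EX=4 WR=5
I3: IS=6 RO=10 EX=11 WR=12  [WAW R2: wait I2 write@5; RAW R5: wait I1 write@9]
I4: IS=13 RO=14 EX=15 WR=16  [WAW R2: wait I3 write@12]
I5: IS=17 RO=18 EX=24 WR=25  [WAW R2: wait I4 write@16]
I6: IS=18 RO=19 EX=20 WR=21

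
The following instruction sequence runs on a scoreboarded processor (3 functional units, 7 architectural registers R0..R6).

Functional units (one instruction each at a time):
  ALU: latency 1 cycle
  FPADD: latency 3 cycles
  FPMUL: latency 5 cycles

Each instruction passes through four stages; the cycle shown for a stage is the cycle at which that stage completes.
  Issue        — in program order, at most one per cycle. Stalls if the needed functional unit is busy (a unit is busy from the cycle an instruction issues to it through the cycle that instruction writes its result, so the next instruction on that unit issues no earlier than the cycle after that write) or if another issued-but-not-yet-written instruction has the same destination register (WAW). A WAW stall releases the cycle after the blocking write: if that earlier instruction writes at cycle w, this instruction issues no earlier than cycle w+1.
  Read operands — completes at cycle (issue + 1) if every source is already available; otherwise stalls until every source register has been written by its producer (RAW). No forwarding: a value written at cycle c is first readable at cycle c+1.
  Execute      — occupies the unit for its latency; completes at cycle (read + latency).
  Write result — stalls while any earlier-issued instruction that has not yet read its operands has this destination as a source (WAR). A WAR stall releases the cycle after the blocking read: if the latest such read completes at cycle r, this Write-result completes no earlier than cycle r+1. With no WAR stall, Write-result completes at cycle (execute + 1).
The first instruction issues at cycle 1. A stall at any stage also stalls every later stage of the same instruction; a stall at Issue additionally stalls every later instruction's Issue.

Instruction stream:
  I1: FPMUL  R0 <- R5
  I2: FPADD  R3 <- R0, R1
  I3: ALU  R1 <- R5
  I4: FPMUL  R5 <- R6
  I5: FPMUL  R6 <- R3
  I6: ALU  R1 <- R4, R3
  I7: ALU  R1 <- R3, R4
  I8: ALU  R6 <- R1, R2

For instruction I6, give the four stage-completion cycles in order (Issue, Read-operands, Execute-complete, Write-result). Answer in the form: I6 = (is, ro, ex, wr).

I6 = (18, 19, 20, 21)

[1] I1→FPMUL
[2] I1 RO, I2→FPADD
[3] I3→ALU
[4] I3 RO
[5] I3 EX
[7] I1 EX
[8] I1 WR R0
[9] I2 RO, I4→FPMUL
[10] I3 WR R1, I4 RO
[12] I2 EX
[13] I2 WR R3
[15] I4 EX
[16] I4 WR R5
[17] I5→FPMUL
[18] I5 RO, I6→ALU
[19] I6 RO
[20] I6 EX
[21] I6 WR R1
[22] I7→ALU
[23] I5 EX, I7 RO
[24] I5 WR R6, I7 EX
[25] I7 WR R1
[26] I8→ALU
[27] I8 RO
[28] I8 EX
[29] I8 WR R6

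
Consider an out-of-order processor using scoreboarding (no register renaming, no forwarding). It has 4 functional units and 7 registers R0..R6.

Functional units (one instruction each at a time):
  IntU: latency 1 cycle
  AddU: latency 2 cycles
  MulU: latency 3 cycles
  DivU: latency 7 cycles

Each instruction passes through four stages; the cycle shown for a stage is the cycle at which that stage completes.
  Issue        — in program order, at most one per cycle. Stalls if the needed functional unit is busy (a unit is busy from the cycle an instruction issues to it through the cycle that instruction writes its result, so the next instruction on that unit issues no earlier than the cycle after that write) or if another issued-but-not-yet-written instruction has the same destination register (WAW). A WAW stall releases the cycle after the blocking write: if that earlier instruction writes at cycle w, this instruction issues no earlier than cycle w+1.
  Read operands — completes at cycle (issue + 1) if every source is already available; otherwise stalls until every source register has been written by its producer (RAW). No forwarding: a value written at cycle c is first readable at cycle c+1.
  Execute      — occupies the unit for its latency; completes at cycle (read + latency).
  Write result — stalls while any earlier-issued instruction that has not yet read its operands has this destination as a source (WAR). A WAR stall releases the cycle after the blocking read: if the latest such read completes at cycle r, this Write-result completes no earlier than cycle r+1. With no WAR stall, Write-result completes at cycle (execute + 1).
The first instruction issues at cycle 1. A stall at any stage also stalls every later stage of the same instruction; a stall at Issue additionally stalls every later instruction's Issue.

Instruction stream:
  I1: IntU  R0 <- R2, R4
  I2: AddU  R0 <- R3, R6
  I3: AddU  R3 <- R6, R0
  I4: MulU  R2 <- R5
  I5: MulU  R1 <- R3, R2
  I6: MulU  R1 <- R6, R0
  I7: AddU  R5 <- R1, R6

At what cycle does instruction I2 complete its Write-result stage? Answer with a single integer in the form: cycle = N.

  I1 | 1 | 2 | 3 | 4
  I2 | 5 | 6 | 8 | 9   WAW R0: wait I1 write@4
  I3 | 10 | 11 | 13 | 14   struct: AddU busy until I2 writes@9
  I4 | 11 | 12 | 15 | 16
  I5 | 17 | 18 | 21 | 22   struct: MulU busy until I4 writes@16
  I6 | 23 | 24 | 27 | 28   struct: MulU busy until I5 writes@22
  I7 | 24 | 29 | 31 | 32   RAW R1: wait I6 write@28

cycle = 9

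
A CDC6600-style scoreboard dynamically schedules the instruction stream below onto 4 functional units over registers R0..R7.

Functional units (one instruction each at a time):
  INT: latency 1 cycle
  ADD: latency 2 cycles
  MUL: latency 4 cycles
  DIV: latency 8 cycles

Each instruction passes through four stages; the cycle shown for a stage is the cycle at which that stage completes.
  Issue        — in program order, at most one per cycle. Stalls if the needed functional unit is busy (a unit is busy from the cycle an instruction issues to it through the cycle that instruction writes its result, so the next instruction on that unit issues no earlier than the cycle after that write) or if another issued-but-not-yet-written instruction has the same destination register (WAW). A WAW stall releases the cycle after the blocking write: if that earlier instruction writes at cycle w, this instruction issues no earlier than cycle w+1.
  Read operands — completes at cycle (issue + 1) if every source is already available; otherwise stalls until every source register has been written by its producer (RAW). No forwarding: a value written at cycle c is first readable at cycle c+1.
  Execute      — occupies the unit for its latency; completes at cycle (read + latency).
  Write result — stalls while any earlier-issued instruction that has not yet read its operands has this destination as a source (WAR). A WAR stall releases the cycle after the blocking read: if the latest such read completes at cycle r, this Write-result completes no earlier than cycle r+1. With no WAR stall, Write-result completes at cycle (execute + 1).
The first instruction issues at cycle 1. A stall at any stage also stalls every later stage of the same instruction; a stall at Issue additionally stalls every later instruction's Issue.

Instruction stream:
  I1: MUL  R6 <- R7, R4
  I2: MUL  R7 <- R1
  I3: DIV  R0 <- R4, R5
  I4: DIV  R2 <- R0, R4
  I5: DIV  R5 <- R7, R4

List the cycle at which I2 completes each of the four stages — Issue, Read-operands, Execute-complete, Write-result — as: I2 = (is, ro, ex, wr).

I2 = (8, 9, 13, 14)

I1  is:1  ro:2  ex:6  wr:7
I2  is:8  ro:9  ex:13  wr:14  — struct: MUL busy until I1 writes@7
I3  is:9  ro:10  ex:18  wr:19
I4  is:20  ro:21  ex:29  wr:30  — struct: DIV busy until I3 writes@19
I5  is:31  ro:32  ex:40  wr:41  — struct: DIV busy until I4 writes@30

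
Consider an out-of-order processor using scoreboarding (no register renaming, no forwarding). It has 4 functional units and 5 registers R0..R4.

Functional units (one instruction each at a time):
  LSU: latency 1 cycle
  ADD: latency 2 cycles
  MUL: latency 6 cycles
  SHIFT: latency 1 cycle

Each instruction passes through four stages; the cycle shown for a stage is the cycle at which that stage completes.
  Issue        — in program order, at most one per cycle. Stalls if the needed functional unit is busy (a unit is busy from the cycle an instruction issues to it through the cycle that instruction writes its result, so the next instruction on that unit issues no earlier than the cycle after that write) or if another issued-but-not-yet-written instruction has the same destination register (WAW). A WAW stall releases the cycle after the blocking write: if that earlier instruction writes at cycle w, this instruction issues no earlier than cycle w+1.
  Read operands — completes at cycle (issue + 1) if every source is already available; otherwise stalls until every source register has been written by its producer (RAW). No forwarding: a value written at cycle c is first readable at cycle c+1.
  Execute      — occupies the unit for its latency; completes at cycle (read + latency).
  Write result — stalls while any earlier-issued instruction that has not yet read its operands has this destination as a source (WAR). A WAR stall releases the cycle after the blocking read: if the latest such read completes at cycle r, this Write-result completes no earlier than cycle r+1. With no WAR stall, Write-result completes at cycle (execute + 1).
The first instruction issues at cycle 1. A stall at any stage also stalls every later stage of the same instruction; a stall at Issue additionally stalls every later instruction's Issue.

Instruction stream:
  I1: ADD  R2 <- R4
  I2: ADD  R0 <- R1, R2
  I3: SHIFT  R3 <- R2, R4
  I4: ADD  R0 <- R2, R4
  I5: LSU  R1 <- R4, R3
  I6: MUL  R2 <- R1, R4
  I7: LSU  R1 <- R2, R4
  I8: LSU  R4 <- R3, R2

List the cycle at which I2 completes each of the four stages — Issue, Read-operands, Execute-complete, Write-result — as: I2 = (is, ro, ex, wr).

t=1  I1 issues→ADD
t=2  I1 reads
t=4  I1 exec-done
t=5  I1 writes R2
t=6  I2 issues→ADD
t=7  I2 reads; I3 issues→SHIFT
t=8  I3 reads
t=9  I2 exec-done; I3 exec-done
t=10  I2 writes R0; I3 writes R3
t=11  I4 issues→ADD
t=12  I4 reads; I5 issues→LSU
t=13  I5 reads; I6 issues→MUL
t=14  I4 exec-done; I5 exec-done
t=15  I4 writes R0; I5 writes R1
t=16  I6 reads; I7 issues→LSU
t=22  I6 exec-done
t=23  I6 writes R2
t=24  I7 reads
t=25  I7 exec-done
t=26  I7 writes R1
t=27  I8 issues→LSU
t=28  I8 reads
t=29  I8 exec-done
t=30  I8 writes R4

I2 = (6, 7, 9, 10)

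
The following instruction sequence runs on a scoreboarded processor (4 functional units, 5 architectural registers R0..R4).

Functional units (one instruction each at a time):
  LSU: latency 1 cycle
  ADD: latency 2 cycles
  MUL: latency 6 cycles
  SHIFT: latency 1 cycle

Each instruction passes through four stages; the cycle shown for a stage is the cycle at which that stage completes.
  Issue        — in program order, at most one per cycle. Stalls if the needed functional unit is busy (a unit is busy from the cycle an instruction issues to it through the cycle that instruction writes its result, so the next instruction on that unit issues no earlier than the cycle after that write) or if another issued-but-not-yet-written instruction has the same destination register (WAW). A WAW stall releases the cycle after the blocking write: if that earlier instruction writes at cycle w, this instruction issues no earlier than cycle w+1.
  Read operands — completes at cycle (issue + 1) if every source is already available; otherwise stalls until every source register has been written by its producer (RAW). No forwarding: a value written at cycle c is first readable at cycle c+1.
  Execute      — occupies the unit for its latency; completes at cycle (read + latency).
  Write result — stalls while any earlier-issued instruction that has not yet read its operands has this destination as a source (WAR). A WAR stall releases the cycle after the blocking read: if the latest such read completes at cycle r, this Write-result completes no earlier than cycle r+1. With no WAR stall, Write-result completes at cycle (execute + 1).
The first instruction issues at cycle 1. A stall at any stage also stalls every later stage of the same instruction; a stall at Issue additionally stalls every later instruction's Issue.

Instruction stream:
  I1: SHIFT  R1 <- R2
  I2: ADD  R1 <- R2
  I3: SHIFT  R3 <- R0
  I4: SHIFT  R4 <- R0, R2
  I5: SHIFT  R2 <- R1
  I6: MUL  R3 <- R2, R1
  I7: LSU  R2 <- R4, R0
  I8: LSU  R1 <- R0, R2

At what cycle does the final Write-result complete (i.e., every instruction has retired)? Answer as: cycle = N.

cycle = 25

1) issue 1, read 2, done 3, write 4
2) issue 5, read 6, done 8, write 9  <WAW R1: wait I1 write@4>
3) issue 6, read 7, done 8, write 9
4) issue 10, read 11, done 12, write 13  <struct: SHIFT busy until I3 writes@9>
5) issue 14, read 15, done 16, write 17  <struct: SHIFT busy until I4 writes@13>
6) issue 15, read 18, done 24, write 25  <RAW R2: wait I5 write@17>
7) issue 18, read 19, done 20, write 21  <WAW R2: wait I5 write@17>
8) issue 22, read 23, done 24, write 25  <struct: LSU busy until I7 writes@21>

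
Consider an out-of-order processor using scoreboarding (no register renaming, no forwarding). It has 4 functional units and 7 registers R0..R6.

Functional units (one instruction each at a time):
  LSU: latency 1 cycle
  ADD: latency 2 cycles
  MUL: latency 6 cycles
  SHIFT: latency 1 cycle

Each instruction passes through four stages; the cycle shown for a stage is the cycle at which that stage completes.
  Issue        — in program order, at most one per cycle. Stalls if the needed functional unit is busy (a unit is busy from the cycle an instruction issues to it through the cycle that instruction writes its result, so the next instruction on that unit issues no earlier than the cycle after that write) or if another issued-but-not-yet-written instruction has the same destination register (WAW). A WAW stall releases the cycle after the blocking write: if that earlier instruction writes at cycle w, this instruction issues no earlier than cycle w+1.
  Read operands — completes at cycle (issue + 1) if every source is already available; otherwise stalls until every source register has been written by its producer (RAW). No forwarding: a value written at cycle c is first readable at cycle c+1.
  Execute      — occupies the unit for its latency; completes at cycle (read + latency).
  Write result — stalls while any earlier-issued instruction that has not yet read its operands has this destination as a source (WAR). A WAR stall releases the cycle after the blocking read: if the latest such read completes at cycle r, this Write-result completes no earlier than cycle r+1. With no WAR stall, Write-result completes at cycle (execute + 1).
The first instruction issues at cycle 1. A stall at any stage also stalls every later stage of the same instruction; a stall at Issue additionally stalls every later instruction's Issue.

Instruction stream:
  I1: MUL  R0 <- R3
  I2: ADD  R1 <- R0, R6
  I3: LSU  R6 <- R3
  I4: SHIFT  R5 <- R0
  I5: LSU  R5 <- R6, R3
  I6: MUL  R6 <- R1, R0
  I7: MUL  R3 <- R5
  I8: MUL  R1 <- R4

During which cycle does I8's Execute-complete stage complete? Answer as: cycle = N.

I1  is:1  ro:2  ex:8  wr:9
I2  is:2  ro:10  ex:12  wr:13  — RAW R0: wait I1 write@9
I3  is:3  ro:4  ex:5  wr:11  — WAR R6: wait I2 read@10
I4  is:4  ro:10  ex:11  wr:12  — RAW R0: wait I1 write@9
I5  is:13  ro:14  ex:15  wr:16  — WAW R5: wait I4 write@12
I6  is:14  ro:15  ex:21  wr:22
I7  is:23  ro:24  ex:30  wr:31  — struct: MUL busy until I6 writes@22
I8  is:32  ro:33  ex:39  wr:40  — struct: MUL busy until I7 writes@31

cycle = 39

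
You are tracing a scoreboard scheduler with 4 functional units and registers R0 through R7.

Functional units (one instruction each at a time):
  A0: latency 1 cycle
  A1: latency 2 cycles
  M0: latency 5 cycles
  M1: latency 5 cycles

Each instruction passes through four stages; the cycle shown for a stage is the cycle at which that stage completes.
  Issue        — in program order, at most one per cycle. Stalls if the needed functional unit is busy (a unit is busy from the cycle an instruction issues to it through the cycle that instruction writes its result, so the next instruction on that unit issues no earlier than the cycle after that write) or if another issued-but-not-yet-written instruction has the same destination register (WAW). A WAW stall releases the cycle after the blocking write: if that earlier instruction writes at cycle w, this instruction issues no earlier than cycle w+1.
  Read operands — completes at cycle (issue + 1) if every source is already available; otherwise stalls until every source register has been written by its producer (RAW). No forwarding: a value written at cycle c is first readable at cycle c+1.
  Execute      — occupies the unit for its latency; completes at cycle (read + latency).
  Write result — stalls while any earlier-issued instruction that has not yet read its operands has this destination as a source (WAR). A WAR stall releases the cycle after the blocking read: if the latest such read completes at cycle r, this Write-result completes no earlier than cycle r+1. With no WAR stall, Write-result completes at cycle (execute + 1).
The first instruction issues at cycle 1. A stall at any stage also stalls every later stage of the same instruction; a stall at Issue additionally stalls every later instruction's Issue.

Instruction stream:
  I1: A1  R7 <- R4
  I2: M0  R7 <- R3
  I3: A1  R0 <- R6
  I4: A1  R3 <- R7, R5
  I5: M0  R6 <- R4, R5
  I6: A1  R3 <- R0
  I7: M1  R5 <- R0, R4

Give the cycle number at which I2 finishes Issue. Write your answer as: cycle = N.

  I1 | 1 | 2 | 4 | 5
  I2 | 6 | 7 | 12 | 13   WAW R7: wait I1 write@5
  I3 | 7 | 8 | 10 | 11
  I4 | 12 | 14 | 16 | 17   struct: A1 busy until I3 writes@11 · RAW R7: wait I2 write@13
  I5 | 14 | 15 | 20 | 21   struct: M0 busy until I2 writes@13
  I6 | 18 | 19 | 21 | 22   struct: A1 busy until I4 writes@17
  I7 | 19 | 20 | 25 | 26

cycle = 6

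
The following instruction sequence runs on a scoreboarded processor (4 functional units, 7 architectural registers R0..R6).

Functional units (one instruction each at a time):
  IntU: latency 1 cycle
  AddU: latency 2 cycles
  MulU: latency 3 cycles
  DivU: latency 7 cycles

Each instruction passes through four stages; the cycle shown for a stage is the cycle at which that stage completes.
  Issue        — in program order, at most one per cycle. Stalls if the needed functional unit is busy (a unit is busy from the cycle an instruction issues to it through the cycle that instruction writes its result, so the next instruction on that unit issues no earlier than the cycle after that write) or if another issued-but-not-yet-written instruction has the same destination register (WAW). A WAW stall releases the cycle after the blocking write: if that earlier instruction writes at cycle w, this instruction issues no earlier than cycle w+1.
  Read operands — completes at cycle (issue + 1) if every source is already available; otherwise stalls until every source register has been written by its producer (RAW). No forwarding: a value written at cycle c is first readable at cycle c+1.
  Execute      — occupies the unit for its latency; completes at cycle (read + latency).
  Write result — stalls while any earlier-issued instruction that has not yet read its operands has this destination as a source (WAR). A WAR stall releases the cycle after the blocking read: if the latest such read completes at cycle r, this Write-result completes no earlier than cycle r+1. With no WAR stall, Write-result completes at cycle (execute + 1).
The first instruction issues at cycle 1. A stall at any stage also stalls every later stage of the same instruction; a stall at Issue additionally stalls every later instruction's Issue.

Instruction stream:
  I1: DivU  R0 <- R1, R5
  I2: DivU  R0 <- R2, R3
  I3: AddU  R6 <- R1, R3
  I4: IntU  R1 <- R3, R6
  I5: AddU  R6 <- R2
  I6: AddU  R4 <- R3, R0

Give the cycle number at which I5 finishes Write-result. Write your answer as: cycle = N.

cycle = 21

[1] I1 dispatched to DivU
[2] I1 operands ready
[9] I1 complete
[10] R0←I1
[11] I2 dispatched to DivU
[12] I2 operands ready | I3 dispatched to AddU
[13] I3 operands ready | I4 dispatched to IntU
[15] I3 complete
[16] R6←I3
[17] I4 operands ready | I5 dispatched to AddU
[18] I4 complete | I5 operands ready
[19] I2 complete | R1←I4
[20] R0←I2 | I5 complete
[21] R6←I5
[22] I6 dispatched to AddU
[23] I6 operands ready
[25] I6 complete
[26] R4←I6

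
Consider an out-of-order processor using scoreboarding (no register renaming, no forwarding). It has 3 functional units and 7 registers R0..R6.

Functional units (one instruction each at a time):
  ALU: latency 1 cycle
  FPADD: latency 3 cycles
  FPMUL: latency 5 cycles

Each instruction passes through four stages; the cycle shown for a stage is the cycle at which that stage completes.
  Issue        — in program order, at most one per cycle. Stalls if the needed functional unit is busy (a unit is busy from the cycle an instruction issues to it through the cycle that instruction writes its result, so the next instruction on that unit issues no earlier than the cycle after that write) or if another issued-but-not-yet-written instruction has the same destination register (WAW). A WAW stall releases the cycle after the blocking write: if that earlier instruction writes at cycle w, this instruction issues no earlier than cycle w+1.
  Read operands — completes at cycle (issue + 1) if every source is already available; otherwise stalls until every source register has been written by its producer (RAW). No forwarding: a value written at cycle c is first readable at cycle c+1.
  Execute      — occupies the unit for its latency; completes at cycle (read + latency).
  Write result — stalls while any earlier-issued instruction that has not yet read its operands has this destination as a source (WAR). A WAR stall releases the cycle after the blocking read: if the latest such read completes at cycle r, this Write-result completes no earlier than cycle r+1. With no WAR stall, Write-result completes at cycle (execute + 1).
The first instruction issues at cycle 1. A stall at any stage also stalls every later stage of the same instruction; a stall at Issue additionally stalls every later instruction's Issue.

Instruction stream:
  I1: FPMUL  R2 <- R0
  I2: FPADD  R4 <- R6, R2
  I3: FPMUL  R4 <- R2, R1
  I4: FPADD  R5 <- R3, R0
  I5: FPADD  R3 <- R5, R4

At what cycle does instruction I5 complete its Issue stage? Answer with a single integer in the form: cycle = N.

cycle 1: issue I1 (FPMUL)
cycle 2: I1 read-ops; issue I2 (FPADD)
cycle 7: I1 finished on FPMUL
cycle 8: I1→R2
cycle 9: I2 read-ops
cycle 12: I2 finished on FPADD
cycle 13: I2→R4
cycle 14: issue I3 (FPMUL)
cycle 15: I3 read-ops; issue I4 (FPADD)
cycle 16: I4 read-ops
cycle 19: I4 finished on FPADD
cycle 20: I3 finished on FPMUL; I4→R5
cycle 21: I3→R4; issue I5 (FPADD)
cycle 22: I5 read-ops
cycle 25: I5 finished on FPADD
cycle 26: I5→R3

cycle = 21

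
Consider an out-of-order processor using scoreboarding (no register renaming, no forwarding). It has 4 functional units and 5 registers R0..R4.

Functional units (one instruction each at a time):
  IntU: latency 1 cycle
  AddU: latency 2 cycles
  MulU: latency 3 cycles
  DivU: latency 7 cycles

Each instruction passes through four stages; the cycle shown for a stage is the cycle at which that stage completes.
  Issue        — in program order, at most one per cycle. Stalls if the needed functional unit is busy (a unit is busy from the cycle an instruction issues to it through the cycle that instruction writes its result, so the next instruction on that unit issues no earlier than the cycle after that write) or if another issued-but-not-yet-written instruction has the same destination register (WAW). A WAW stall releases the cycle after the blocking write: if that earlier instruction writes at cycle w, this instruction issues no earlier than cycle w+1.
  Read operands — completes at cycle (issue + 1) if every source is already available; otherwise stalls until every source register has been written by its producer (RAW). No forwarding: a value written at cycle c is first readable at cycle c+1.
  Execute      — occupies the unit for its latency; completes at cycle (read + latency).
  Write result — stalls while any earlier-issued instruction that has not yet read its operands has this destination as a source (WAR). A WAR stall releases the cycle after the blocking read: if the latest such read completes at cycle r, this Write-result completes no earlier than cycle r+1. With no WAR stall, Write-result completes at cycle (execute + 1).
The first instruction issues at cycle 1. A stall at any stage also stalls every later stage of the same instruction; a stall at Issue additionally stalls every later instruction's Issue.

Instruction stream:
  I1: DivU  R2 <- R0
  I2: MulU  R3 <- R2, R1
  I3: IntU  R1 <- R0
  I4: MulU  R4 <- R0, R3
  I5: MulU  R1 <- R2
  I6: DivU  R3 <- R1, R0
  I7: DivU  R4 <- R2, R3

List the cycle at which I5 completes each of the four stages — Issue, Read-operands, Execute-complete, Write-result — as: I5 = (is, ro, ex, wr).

I5 = (22, 23, 26, 27)

  I1 | 1 | 2 | 9 | 10
  I2 | 2 | 11 | 14 | 15   RAW R2: wait I1 write@10
  I3 | 3 | 4 | 5 | 12   WAR R1: wait I2 read@11
  I4 | 16 | 17 | 20 | 21   struct: MulU busy until I2 writes@15
  I5 | 22 | 23 | 26 | 27   struct: MulU busy until I4 writes@21
  I6 | 23 | 28 | 35 | 36   RAW R1: wait I5 write@27
  I7 | 37 | 38 | 45 | 46   struct: DivU busy until I6 writes@36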